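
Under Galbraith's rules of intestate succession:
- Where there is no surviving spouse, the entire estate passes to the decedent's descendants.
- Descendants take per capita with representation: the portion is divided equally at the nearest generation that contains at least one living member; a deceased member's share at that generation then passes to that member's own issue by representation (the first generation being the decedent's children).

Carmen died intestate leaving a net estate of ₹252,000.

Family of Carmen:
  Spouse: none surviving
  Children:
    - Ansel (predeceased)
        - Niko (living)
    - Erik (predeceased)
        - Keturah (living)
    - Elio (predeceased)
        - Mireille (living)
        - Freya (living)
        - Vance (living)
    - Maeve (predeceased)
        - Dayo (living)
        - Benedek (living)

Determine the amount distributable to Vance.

The entire ₹252,000 passes to the descendants.
No child survives, so the initial division is made at the grandchildren's generation.
That amount (₹252,000) is divided into 7 shares of ₹36,000: Niko, Keturah, Mireille, Freya, Vance, Dayo, and Benedek each take ₹36,000.

Vance receives ₹36,000.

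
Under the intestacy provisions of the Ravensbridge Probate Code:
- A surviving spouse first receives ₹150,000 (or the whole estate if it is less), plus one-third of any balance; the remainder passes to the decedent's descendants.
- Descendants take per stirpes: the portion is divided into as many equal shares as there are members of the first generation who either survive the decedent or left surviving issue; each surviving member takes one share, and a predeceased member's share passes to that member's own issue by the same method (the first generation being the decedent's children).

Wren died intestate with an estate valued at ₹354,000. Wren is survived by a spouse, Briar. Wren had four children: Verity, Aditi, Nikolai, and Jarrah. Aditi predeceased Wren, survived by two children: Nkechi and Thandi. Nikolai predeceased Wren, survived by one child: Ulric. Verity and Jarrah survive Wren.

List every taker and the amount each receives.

Briar: ₹218,000; Verity: ₹34,000; Nkechi: ₹17,000; Thandi: ₹17,000; Ulric: ₹34,000; Jarrah: ₹34,000

Briar first takes ₹150,000, leaving a balance of ₹204,000. Briar then takes one-third of the balance (₹68,000), for a total of ₹218,000. The remaining ₹136,000 passes to the descendants.
The descendants' portion (₹136,000) is divided into 4 shares of ₹34,000: Verity and Jarrah each take ₹34,000; Aditi's ₹34,000 share passes to Aditi's issue; Nikolai's ₹34,000 share passes to Nikolai's issue.
Aditi's share (₹34,000) is divided into 2 shares of ₹17,000: Nkechi and Thandi each take ₹17,000.
Nikolai's share (₹34,000) passes entirely to Ulric.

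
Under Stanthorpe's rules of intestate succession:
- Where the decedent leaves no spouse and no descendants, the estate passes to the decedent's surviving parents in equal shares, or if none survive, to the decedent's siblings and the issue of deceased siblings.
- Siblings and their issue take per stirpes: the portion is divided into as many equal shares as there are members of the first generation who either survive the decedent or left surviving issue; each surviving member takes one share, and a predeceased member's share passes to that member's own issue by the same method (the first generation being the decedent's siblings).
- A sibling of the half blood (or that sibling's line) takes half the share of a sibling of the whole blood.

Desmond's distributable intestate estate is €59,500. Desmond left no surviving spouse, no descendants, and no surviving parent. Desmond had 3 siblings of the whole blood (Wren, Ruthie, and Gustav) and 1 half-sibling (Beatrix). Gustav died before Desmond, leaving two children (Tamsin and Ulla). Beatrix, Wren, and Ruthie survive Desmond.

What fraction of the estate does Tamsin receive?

Tamsin receives 1/7 of the estate.

The entire €59,500 passes to the siblings and their issue.
Counting each half-blood sibling's line as half a unit, there are 7/2 units in €59,500, so one unit is €17,000. Whole-blood lines (Wren, Ruthie, and Gustav) take €17,000 each; half-blood lines (Beatrix) take €8,500 each.
Gustav's share (€17,000) is divided into 2 shares of €8,500: Tamsin and Ulla each take €8,500.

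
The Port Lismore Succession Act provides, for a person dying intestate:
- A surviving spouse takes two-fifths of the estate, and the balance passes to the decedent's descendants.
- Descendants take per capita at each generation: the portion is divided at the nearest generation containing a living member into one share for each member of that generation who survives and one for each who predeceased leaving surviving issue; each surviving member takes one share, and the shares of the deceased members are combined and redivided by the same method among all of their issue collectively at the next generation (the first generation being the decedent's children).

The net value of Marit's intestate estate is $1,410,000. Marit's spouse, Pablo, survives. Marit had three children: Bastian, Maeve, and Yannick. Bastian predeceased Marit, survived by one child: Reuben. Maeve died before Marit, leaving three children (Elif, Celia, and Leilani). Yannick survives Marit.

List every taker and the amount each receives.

Pablo: $564,000; Reuben: $141,000; Elif: $141,000; Celia: $141,000; Leilani: $141,000; Yannick: $282,000

Pablo takes two-fifths of $1,410,000 = $564,000. The remaining $846,000 passes to the descendants.
The descendants' portion ($846,000) is divided at the children's generation into 3 shares of $282,000. Yannick takes $282,000. The 2 shares of the deceased (Bastian and Maeve) are combined into a pool of $564,000.
That pool ($564,000) is divided at the grandchildren's generation equally among Reuben, Elif, Celia, and Leilani: $141,000 each.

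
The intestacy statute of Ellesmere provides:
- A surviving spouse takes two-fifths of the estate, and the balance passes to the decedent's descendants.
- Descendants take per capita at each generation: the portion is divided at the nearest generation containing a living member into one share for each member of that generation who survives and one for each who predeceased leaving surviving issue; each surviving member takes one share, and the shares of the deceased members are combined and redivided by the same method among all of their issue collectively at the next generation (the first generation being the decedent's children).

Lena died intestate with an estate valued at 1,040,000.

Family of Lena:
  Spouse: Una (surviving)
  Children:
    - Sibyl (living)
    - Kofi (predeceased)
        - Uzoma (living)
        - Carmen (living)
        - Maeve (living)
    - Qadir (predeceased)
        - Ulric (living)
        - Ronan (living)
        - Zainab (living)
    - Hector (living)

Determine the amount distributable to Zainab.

Zainab receives 52,000.

Una takes two-fifths of 1,040,000 = 416,000. The remaining 624,000 passes to the descendants.
The descendants' portion (624,000) is divided at the children's generation into 4 shares of 156,000. Sibyl and Hector each take 156,000. The 2 shares of the deceased (Kofi and Qadir) are combined into a pool of 312,000.
That pool (312,000) is divided at the grandchildren's generation equally among Uzoma, Carmen, Maeve, Ulric, Ronan, and Zainab: 52,000 each.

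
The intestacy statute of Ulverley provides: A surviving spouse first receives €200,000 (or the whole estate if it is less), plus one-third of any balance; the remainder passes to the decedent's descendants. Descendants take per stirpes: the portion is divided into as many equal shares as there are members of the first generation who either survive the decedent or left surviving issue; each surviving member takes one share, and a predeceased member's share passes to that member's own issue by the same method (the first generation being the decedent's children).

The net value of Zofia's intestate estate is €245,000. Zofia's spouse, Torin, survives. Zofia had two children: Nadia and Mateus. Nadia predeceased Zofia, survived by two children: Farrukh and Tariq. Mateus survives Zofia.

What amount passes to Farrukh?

Farrukh receives €7,500.

Torin first takes €200,000, leaving a balance of €45,000. Torin then takes one-third of the balance (€15,000), for a total of €215,000. The remaining €30,000 passes to the descendants.
The descendants' portion (€30,000) is divided into 2 shares of €15,000: Mateus takes €15,000; Nadia's €15,000 share passes to Nadia's issue.
Nadia's share (€15,000) is divided into 2 shares of €7,500: Farrukh and Tariq each take €7,500.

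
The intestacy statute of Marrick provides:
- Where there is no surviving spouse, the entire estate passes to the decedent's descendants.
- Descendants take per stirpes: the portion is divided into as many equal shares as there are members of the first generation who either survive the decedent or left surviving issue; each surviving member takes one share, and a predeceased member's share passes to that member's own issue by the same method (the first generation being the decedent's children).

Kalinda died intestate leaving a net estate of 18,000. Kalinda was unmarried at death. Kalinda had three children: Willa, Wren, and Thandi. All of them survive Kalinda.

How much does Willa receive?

Willa receives 6,000.

The entire 18,000 passes to the descendants.
That amount (18,000) is divided into 3 shares of 6,000: Willa, Wren, and Thandi each take 6,000.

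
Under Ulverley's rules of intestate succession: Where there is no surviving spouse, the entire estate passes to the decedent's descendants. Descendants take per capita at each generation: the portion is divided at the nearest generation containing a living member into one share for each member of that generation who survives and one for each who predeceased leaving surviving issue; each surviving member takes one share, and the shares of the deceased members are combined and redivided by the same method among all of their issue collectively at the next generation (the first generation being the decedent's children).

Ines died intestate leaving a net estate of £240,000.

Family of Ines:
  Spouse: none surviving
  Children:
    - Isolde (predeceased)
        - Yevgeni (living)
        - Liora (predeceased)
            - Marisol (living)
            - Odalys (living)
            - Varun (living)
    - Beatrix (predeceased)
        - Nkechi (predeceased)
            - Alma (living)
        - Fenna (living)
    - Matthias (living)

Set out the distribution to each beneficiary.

The entire £240,000 passes to the descendants.
That amount (£240,000) is divided at the children's generation into 3 shares of £80,000. Matthias takes £80,000. The 2 shares of the deceased (Isolde and Beatrix) are combined into a pool of £160,000.
That pool (£160,000) is divided at the grandchildren's generation into 4 shares of £40,000. Yevgeni and Fenna each take £40,000. The 2 shares of the deceased (Liora and Nkechi) are combined into a pool of £80,000.
That pool (£80,000) is divided at the great-grandchildren's generation equally among Marisol, Odalys, Varun, and Alma: £20,000 each.

Yevgeni: £40,000; Marisol: £20,000; Odalys: £20,000; Varun: £20,000; Alma: £20,000; Fenna: £40,000; Matthias: £80,000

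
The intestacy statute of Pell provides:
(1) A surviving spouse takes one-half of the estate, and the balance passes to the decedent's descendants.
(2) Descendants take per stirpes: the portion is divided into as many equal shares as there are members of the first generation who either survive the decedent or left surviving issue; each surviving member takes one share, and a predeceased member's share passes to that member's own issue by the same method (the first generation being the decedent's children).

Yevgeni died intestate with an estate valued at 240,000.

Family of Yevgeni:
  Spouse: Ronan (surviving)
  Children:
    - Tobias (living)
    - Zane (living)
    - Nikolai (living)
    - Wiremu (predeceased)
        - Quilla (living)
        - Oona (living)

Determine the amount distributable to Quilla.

Ronan takes one-half of 240,000 = 120,000. The remaining 120,000 passes to the descendants.
The descendants' portion (120,000) is divided into 4 shares of 30,000: Tobias, Zane, and Nikolai each take 30,000; Wiremu's 30,000 share passes to Wiremu's issue.
Wiremu's share (30,000) is divided into 2 shares of 15,000: Quilla and Oona each take 15,000.

Quilla receives 15,000.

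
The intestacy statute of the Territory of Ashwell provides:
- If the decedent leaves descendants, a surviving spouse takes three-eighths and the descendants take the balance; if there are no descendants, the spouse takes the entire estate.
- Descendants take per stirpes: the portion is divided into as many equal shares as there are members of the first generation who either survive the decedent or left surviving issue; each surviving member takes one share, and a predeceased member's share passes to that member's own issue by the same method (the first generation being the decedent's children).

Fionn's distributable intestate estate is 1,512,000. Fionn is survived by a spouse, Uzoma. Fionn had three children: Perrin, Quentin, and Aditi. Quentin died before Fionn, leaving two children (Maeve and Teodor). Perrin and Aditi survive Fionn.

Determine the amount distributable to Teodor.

Teodor receives 157,500.

Uzoma takes three-eighths of 1,512,000 = 567,000. The remaining 945,000 passes to the descendants.
The descendants' portion (945,000) is divided into 3 shares of 315,000: Perrin and Aditi each take 315,000; Quentin's 315,000 share passes to Quentin's issue.
Quentin's share (315,000) is divided into 2 shares of 157,500: Maeve and Teodor each take 157,500.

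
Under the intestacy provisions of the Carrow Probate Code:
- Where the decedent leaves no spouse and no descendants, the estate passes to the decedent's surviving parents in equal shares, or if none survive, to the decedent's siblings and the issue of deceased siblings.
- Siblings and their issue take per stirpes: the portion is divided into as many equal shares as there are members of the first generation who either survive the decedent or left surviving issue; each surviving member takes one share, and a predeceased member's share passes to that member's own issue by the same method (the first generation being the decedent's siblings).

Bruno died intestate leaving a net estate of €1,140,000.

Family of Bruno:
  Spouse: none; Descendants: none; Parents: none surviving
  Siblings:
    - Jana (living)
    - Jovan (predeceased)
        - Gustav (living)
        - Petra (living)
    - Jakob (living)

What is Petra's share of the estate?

The entire €1,140,000 passes to the siblings and their issue.
That amount (€1,140,000) is divided into 3 shares of €380,000: Jana and Jakob each take €380,000; Jovan's €380,000 share passes to Jovan's issue.
Jovan's share (€380,000) is divided into 2 shares of €190,000: Gustav and Petra each take €190,000.

Petra receives €190,000.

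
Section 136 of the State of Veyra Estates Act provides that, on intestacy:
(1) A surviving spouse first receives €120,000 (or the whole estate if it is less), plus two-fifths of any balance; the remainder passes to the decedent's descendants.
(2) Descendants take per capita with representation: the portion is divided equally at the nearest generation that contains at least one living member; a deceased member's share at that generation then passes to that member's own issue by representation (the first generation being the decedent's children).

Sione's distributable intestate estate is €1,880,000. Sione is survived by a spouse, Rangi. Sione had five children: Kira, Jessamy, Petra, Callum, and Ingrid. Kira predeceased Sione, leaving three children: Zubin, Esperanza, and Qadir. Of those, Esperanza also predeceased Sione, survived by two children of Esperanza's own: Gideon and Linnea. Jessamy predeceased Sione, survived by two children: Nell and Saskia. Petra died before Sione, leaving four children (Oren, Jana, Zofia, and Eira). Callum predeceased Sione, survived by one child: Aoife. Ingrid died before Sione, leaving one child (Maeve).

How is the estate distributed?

Rangi: €824,000; Zubin: €96,000; Gideon: €48,000; Linnea: €48,000; Qadir: €96,000; Nell: €96,000; Saskia: €96,000; Oren: €96,000; Jana: €96,000; Zofia: €96,000; Eira: €96,000; Aoife: €96,000; Maeve: €96,000

Rangi first takes €120,000, leaving a balance of €1,760,000. Rangi then takes two-fifths of the balance (€704,000), for a total of €824,000. The remaining €1,056,000 passes to the descendants.
No child survives, so the initial division is made at the grandchildren's generation.
The descendants' portion (€1,056,000) is divided into 11 shares of €96,000: Zubin, Qadir, Nell, Saskia, Oren, Jana, Zofia, Eira, Aoife, and Maeve each take €96,000; Esperanza's €96,000 share passes to Esperanza's issue.
Esperanza's share (€96,000) is divided into 2 shares of €48,000: Gideon and Linnea each take €48,000.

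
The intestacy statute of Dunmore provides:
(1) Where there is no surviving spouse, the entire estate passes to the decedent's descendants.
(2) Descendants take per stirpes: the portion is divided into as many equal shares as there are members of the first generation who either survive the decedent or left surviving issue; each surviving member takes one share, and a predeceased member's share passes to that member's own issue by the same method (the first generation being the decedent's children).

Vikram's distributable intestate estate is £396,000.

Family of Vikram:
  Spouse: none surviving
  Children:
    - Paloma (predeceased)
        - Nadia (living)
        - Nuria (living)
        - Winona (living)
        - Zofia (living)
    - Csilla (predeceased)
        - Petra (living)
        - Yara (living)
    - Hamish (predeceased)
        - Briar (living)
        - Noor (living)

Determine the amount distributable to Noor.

Noor receives £66,000.

The entire £396,000 passes to the descendants.
That amount (£396,000) is divided into 3 shares of £132,000: Paloma's £132,000 share passes to Paloma's issue; Csilla's £132,000 share passes to Csilla's issue; Hamish's £132,000 share passes to Hamish's issue.
Paloma's share (£132,000) is divided into 4 shares of £33,000: Nadia, Nuria, Winona, and Zofia each take £33,000.
Csilla's share (£132,000) is divided into 2 shares of £66,000: Petra and Yara each take £66,000.
Hamish's share (£132,000) is divided into 2 shares of £66,000: Briar and Noor each take £66,000.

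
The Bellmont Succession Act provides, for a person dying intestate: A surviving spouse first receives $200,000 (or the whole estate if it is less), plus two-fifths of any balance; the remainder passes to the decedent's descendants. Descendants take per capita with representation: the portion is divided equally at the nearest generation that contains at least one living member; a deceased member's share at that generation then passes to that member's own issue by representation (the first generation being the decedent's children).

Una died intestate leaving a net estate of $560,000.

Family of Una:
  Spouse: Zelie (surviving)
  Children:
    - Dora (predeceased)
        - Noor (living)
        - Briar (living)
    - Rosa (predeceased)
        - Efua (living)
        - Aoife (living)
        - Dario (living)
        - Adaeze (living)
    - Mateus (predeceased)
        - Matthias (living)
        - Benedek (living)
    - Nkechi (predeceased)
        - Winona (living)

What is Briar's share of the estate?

Zelie first takes $200,000, leaving a balance of $360,000. Zelie then takes two-fifths of the balance ($144,000), for a total of $344,000. The remaining $216,000 passes to the descendants.
No child survives, so the initial division is made at the grandchildren's generation.
The descendants' portion ($216,000) is divided into 9 shares of $24,000: Noor, Briar, Efua, Aoife, Dario, Adaeze, Matthias, Benedek, and Winona each take $24,000.

Briar receives $24,000.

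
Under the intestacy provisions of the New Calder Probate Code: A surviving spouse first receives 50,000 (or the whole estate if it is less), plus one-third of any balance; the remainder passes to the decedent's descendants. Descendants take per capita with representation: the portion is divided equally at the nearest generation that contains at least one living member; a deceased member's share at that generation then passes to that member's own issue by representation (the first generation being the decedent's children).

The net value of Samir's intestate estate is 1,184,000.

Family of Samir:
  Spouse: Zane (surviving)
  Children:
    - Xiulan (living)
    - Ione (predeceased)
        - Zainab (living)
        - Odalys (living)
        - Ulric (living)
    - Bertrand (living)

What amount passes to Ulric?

Ulric receives 84,000.

Zane first takes 50,000, leaving a balance of 1,134,000. Zane then takes one-third of the balance (378,000), for a total of 428,000. The remaining 756,000 passes to the descendants.
The descendants' portion (756,000) is divided into 3 shares of 252,000: Xiulan and Bertrand each take 252,000; Ione's 252,000 share passes to Ione's issue.
Ione's share (252,000) is divided into 3 shares of 84,000: Zainab, Odalys, and Ulric each take 84,000.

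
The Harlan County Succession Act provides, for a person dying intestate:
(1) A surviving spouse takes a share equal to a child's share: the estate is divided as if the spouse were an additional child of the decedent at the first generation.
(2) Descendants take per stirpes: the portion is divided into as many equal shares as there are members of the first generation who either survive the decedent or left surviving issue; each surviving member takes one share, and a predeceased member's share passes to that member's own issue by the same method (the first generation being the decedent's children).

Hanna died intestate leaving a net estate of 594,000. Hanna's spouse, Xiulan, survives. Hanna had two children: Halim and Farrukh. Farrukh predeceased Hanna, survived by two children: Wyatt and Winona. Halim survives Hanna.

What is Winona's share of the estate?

The spouse counts as an additional share at the children's level, so there are 3 primary shares of 198,000. Xiulan takes one such share (198,000).
The children's combined portion (396,000) is divided into 2 shares of 198,000: Halim takes 198,000; Farrukh's 198,000 share passes to Farrukh's issue.
Farrukh's share (198,000) is divided into 2 shares of 99,000: Wyatt and Winona each take 99,000.

Winona receives 99,000.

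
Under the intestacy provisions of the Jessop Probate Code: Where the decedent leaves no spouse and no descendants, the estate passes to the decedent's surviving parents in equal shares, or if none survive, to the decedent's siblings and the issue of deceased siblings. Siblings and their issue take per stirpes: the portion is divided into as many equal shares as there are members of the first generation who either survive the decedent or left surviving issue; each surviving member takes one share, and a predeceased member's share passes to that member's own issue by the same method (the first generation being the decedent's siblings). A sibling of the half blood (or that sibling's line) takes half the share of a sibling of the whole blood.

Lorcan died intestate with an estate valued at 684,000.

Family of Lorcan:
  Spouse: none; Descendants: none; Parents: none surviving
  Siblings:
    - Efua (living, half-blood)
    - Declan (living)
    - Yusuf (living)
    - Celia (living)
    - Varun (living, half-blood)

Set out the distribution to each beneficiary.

Efua: 85,500; Declan: 171,000; Yusuf: 171,000; Celia: 171,000; Varun: 85,500

The entire 684,000 passes to the siblings and their issue.
Counting each half-blood sibling's line as half a unit, there are 4 units in 684,000, so one unit is 171,000. Whole-blood lines (Declan, Yusuf, and Celia) take 171,000 each; half-blood lines (Efua and Varun) take 85,500 each.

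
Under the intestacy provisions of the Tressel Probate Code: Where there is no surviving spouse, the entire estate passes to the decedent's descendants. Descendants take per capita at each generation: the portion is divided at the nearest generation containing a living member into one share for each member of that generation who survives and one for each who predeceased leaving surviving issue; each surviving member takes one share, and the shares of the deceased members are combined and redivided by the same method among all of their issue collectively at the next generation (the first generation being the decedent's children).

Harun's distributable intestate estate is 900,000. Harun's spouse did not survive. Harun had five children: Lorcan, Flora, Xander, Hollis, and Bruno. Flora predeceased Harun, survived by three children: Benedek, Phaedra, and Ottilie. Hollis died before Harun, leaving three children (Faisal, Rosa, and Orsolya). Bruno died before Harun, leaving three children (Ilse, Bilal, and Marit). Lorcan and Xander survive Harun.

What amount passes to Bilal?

The entire 900,000 passes to the descendants.
That amount (900,000) is divided at the children's generation into 5 shares of 180,000. Lorcan and Xander each take 180,000. The 3 shares of the deceased (Flora, Hollis, and Bruno) are combined into a pool of 540,000.
That pool (540,000) is divided at the grandchildren's generation equally among Benedek, Phaedra, Ottilie, Faisal, Rosa, Orsolya, Ilse, Bilal, and Marit: 60,000 each.

Bilal receives 60,000.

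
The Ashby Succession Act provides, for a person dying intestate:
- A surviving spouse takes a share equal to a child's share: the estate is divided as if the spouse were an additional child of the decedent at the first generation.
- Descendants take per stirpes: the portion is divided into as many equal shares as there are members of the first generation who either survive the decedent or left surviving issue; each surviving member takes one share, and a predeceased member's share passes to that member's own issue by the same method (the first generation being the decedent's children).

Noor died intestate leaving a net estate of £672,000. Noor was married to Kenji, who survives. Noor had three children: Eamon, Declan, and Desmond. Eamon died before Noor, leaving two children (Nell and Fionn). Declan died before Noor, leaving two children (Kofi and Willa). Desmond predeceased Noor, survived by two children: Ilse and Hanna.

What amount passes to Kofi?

The spouse counts as an additional share at the children's level, so there are 4 primary shares of £168,000. Kenji takes one such share (£168,000).
The children's combined portion (£504,000) is divided into 3 shares of £168,000: Eamon's £168,000 share passes to Eamon's issue; Declan's £168,000 share passes to Declan's issue; Desmond's £168,000 share passes to Desmond's issue.
Eamon's share (£168,000) is divided into 2 shares of £84,000: Nell and Fionn each take £84,000.
Declan's share (£168,000) is divided into 2 shares of £84,000: Kofi and Willa each take £84,000.
Desmond's share (£168,000) is divided into 2 shares of £84,000: Ilse and Hanna each take £84,000.

Kofi receives £84,000.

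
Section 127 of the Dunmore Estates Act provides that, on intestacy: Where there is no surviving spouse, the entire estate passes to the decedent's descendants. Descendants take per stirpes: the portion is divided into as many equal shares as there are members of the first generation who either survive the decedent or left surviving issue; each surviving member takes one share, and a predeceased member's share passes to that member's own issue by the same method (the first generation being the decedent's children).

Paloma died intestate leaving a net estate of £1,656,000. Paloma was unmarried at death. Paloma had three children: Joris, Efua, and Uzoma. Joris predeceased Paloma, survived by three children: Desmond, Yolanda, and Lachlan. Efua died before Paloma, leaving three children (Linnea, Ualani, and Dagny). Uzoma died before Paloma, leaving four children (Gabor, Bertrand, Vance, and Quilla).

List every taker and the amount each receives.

The entire £1,656,000 passes to the descendants.
That amount (£1,656,000) is divided into 3 shares of £552,000: Joris's £552,000 share passes to Joris's issue; Efua's £552,000 share passes to Efua's issue; Uzoma's £552,000 share passes to Uzoma's issue.
Joris's share (£552,000) is divided into 3 shares of £184,000: Desmond, Yolanda, and Lachlan each take £184,000.
Efua's share (£552,000) is divided into 3 shares of £184,000: Linnea, Ualani, and Dagny each take £184,000.
Uzoma's share (£552,000) is divided into 4 shares of £138,000: Gabor, Bertrand, Vance, and Quilla each take £138,000.

Desmond: £184,000; Yolanda: £184,000; Lachlan: £184,000; Linnea: £184,000; Ualani: £184,000; Dagny: £184,000; Gabor: £138,000; Bertrand: £138,000; Vance: £138,000; Quilla: £138,000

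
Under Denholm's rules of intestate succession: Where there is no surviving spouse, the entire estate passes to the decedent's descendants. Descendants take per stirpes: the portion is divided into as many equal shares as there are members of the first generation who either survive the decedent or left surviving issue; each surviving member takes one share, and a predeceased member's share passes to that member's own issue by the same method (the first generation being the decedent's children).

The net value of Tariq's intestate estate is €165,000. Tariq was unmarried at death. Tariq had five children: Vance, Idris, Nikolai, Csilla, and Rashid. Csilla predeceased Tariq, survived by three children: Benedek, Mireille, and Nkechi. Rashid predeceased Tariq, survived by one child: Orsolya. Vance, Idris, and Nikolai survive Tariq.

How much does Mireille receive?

The entire €165,000 passes to the descendants.
That amount (€165,000) is divided into 5 shares of €33,000: Vance, Idris, and Nikolai each take €33,000; Csilla's €33,000 share passes to Csilla's issue; Rashid's €33,000 share passes to Rashid's issue.
Csilla's share (€33,000) is divided into 3 shares of €11,000: Benedek, Mireille, and Nkechi each take €11,000.
Rashid's share (€33,000) passes entirely to Orsolya.

Mireille receives €11,000.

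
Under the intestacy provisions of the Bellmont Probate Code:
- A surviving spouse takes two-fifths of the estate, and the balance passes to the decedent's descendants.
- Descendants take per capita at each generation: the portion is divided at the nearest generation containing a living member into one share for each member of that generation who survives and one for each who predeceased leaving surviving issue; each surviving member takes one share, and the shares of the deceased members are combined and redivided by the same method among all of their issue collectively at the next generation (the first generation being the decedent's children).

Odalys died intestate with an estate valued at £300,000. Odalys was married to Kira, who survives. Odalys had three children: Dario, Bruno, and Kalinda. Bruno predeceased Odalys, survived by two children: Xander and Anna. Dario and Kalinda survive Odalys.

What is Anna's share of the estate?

Kira takes two-fifths of £300,000 = £120,000. The remaining £180,000 passes to the descendants.
The descendants' portion (£180,000) is divided at the children's generation into 3 shares of £60,000. Dario and Kalinda each take £60,000. The remaining share for the deceased Bruno (£60,000) is carried to the next generation.
That pool (£60,000) is divided at the grandchildren's generation equally among Xander and Anna: £30,000 each.

Anna receives £30,000.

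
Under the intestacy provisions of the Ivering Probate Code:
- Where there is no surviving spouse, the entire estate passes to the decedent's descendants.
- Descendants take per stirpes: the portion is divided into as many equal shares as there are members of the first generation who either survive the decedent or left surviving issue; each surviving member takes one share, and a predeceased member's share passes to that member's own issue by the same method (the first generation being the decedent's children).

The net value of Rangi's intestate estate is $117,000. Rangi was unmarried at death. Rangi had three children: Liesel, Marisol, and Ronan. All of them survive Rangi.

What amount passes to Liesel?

Liesel receives $39,000.

The entire $117,000 passes to the descendants.
That amount ($117,000) is divided into 3 shares of $39,000: Liesel, Marisol, and Ronan each take $39,000.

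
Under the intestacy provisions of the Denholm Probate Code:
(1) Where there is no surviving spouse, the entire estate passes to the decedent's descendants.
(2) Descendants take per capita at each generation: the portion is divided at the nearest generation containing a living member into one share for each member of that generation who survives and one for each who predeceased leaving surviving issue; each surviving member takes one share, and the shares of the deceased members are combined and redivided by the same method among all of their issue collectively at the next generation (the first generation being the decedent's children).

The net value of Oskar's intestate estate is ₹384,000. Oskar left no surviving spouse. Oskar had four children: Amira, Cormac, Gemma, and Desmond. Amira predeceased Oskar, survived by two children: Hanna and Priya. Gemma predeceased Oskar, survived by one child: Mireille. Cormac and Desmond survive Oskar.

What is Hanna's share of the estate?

Hanna receives ₹64,000.

The entire ₹384,000 passes to the descendants.
That amount (₹384,000) is divided at the children's generation into 4 shares of ₹96,000. Cormac and Desmond each take ₹96,000. The 2 shares of the deceased (Amira and Gemma) are combined into a pool of ₹192,000.
That pool (₹192,000) is divided at the grandchildren's generation equally among Hanna, Priya, and Mireille: ₹64,000 each.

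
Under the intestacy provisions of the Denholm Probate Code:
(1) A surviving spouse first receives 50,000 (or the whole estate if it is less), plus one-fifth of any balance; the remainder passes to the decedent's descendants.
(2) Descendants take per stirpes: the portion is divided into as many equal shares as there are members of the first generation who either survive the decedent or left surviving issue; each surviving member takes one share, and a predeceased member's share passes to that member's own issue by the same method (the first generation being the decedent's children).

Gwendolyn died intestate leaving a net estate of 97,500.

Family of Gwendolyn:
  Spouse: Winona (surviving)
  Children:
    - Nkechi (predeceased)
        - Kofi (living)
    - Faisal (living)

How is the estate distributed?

Winona: 59,500; Kofi: 19,000; Faisal: 19,000

Winona first takes 50,000, leaving a balance of 47,500. Winona then takes one-fifth of the balance (9,500), for a total of 59,500. The remaining 38,000 passes to the descendants.
The descendants' portion (38,000) is divided into 2 shares of 19,000: Faisal takes 19,000; Nkechi's 19,000 share passes to Nkechi's issue.
Nkechi's share (19,000) passes entirely to Kofi.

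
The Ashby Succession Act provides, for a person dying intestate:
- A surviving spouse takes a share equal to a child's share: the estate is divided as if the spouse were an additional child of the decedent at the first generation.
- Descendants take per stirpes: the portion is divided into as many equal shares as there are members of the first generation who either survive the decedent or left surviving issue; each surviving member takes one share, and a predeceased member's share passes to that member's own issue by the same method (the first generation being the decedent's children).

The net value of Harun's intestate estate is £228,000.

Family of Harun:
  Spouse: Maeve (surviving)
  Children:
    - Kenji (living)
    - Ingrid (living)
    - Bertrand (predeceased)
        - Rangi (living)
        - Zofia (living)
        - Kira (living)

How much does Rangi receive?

Rangi receives £19,000.

The spouse counts as an additional share at the children's level, so there are 4 primary shares of £57,000. Maeve takes one such share (£57,000).
The children's combined portion (£171,000) is divided into 3 shares of £57,000: Kenji and Ingrid each take £57,000; Bertrand's £57,000 share passes to Bertrand's issue.
Bertrand's share (£57,000) is divided into 3 shares of £19,000: Rangi, Zofia, and Kira each take £19,000.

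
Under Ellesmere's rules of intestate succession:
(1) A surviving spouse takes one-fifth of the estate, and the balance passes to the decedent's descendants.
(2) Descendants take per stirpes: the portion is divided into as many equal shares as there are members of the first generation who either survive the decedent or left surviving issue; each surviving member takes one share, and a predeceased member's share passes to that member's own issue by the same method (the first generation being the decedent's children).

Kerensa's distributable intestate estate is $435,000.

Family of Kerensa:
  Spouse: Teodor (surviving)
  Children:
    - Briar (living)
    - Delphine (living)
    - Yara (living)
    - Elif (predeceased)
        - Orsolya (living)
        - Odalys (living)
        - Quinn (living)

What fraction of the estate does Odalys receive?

Teodor takes one-fifth of $435,000 = $87,000. The remaining $348,000 passes to the descendants.
The descendants' portion ($348,000) is divided into 4 shares of $87,000: Briar, Delphine, and Yara each take $87,000; Elif's $87,000 share passes to Elif's issue.
Elif's share ($87,000) is divided into 3 shares of $29,000: Orsolya, Odalys, and Quinn each take $29,000.

Odalys receives 1/15 of the estate.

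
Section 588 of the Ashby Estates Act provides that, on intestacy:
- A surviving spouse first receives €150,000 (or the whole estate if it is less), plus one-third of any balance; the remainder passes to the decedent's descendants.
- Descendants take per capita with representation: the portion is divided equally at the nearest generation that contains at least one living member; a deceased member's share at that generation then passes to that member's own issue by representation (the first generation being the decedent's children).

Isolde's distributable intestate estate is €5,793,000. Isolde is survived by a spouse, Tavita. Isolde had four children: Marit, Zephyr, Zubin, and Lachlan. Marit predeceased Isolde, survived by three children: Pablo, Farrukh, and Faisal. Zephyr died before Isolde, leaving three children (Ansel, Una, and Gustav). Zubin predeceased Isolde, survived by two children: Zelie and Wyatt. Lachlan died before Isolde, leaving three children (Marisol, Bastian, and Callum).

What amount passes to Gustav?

Gustav receives €342,000.

Tavita first takes €150,000, leaving a balance of €5,643,000. Tavita then takes one-third of the balance (€1,881,000), for a total of €2,031,000. The remaining €3,762,000 passes to the descendants.
No child survives, so the initial division is made at the grandchildren's generation.
The descendants' portion (€3,762,000) is divided into 11 shares of €342,000: Pablo, Farrukh, Faisal, Ansel, Una, Gustav, Zelie, Wyatt, Marisol, Bastian, and Callum each take €342,000.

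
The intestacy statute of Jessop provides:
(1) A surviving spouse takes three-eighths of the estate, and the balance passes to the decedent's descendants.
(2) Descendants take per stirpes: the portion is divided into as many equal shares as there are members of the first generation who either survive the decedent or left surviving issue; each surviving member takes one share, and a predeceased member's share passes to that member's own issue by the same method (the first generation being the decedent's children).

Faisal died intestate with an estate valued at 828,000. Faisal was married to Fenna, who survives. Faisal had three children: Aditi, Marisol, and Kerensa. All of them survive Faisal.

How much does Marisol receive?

Marisol receives 172,500.

Fenna takes three-eighths of 828,000 = 310,500. The remaining 517,500 passes to the descendants.
The descendants' portion (517,500) is divided into 3 shares of 172,500: Aditi, Marisol, and Kerensa each take 172,500.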